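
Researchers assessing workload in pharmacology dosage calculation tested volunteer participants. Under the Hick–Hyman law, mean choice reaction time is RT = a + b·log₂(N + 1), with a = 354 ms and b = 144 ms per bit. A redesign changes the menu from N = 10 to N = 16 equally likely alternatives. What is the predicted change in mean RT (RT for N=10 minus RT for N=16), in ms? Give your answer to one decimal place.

RT(10) = 354 + 144·log₂(11) = 354 + 144·3.4594 = 852.1536 ms.
RT(16) = 354 + 144·log₂(17) = 354 + 144·4.0875 = 942.6000 ms.
Difference = 852.1536 − 942.6000 = -90.4464 ≈ -90.4 ms.

-90.4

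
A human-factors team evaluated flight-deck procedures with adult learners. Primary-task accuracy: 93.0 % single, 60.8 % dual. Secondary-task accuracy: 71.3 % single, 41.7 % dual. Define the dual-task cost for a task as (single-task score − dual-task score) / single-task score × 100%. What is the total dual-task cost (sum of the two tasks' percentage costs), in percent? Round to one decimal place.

Primary cost = (93.0 − 60.8) / 93.0 × 100% = 34.6237%.
Secondary cost = (71.3 − 41.7) / 71.3 × 100% = 41.5147%.
Total = 34.6237% + 41.5147% = 76.1384% ≈ 76.1%.

76.1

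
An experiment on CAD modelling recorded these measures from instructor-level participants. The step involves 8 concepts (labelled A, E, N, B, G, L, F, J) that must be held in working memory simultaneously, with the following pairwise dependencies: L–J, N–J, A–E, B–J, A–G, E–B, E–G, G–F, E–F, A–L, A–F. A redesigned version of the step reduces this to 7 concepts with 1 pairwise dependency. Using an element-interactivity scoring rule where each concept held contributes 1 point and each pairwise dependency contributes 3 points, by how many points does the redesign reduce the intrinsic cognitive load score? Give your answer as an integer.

Original: 8 × 1 + 11 × 3 = 8 + 33 = 41.
Redesigned: 7 × 1 + 1 × 3 = 7 + 3 = 10.
Reduction = 41 − 10 = 31.

31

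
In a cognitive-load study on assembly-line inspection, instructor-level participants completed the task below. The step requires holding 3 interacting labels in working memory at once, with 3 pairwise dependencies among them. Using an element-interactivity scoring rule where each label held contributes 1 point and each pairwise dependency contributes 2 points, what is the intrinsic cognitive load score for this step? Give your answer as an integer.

9

Element contribution: 3 × 1 = 3.
Interaction contribution: 3 × 2 = 6.
Intrinsic load = 3 + 6 = 9.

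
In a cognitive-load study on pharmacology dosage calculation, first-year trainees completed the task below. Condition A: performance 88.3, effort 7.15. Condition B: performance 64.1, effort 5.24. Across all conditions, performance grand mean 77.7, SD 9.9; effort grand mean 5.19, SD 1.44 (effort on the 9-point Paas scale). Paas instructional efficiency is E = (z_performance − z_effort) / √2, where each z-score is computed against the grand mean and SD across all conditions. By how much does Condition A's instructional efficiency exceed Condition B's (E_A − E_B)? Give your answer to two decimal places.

Condition A: z_P = (88.3 − 77.7)/9.9 = 1.0707; z_E = (7.15 − 5.19)/1.44 = 1.3611; E_A = (1.0707 − 1.3611)/√2 = -0.2053.
Condition B: z_P = (64.1 − 77.7)/9.9 = -1.3737; z_E = (5.24 − 5.19)/1.44 = 0.0347; E_B = (-1.3737 − 0.0347)/√2 = -0.9959.
E_A − E_B = -0.2053 − (-0.9959) = 0.7906 ≈ 0.79.

0.79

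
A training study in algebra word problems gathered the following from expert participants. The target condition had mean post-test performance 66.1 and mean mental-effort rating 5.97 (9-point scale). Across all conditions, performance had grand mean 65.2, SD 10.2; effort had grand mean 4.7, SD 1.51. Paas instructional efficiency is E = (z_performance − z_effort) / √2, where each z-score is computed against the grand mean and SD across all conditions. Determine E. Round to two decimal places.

-0.53

z_performance = (66.1 − 65.2) / 10.2 = 0.9000 / 10.2 = 0.0882.
z_effort = (5.97 − 4.7) / 1.51 = 1.2700 / 1.51 = 0.8411.
z_P − z_E = 0.0882 − 0.8411 = -0.7529.
E = -0.7529 / √2 = -0.7529 / 1.41421 = -0.5324 ≈ -0.53.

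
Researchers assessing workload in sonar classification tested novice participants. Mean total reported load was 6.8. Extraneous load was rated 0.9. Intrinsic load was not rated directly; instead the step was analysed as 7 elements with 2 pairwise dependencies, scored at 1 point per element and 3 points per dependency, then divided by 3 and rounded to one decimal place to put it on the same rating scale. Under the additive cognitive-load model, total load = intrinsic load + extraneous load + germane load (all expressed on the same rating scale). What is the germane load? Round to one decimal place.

1.6

Intrinsic (element-interactivity): (7 × 1 + 2 × 3) / 3 = 13 / 3 = 4.3333 → 4.3.
germane load = total − intrinsic − extraneous
             = 6.8 − 4.3 − 0.9 = 1.6.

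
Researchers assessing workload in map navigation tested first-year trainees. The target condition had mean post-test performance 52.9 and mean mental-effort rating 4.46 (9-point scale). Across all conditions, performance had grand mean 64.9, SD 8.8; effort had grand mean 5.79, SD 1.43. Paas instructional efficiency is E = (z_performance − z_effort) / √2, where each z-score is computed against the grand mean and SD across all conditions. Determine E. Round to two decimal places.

z_performance = (52.9 − 64.9) / 8.8 = -12.0000 / 8.8 = -1.3636.
z_effort = (4.46 − 5.79) / 1.43 = -1.3300 / 1.43 = -0.9301.
z_P − z_E = -1.3636 − (-0.9301) = -0.4335.
E = -0.4335 / √2 = -0.4335 / 1.41421 = -0.3065 ≈ -0.31.

-0.31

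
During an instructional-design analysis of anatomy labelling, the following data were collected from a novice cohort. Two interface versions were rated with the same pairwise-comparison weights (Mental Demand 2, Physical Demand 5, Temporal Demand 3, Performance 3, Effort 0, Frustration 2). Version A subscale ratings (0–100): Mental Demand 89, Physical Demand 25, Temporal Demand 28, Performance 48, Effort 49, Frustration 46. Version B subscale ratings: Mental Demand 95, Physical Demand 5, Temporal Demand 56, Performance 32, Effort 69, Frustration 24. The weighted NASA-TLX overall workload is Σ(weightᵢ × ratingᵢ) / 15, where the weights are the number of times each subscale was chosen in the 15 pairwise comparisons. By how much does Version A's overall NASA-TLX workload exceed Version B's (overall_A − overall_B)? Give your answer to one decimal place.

6.4

Version A weighted sum = 2·89 + 5·25 + 3·28 + 3·48 + 0·49 + 2·46 = 178 + 125 + 84 + 144 + 0 + 92 = 623; overall_A = 623/15 = 41.5333.
Version B weighted sum = 2·95 + 5·5 + 3·56 + 3·32 + 0·69 + 2·24 = 190 + 25 + 168 + 96 + 0 + 48 = 527; overall_B = 527/15 = 35.1333.
Difference = 41.5333 − 35.1333 = 6.4000 ≈ 6.4.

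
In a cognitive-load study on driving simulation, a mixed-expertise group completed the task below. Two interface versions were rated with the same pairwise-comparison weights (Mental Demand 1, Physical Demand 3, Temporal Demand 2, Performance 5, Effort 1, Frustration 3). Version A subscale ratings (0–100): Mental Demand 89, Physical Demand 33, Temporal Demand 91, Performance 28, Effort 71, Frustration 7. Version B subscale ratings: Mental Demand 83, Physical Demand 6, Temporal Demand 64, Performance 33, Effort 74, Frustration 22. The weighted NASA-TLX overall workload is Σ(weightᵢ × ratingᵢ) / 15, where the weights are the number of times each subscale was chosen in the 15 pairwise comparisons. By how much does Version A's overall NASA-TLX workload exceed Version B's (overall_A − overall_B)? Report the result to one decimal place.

Version A weighted sum = 1·89 + 3·33 + 2·91 + 5·28 + 1·71 + 3·7 = 89 + 99 + 182 + 140 + 71 + 21 = 602; overall_A = 602/15 = 40.1333.
Version B weighted sum = 1·83 + 3·6 + 2·64 + 5·33 + 1·74 + 3·22 = 83 + 18 + 128 + 165 + 74 + 66 = 534; overall_B = 534/15 = 35.6000.
Difference = 40.1333 − 35.6000 = 4.5333 ≈ 4.5.

4.5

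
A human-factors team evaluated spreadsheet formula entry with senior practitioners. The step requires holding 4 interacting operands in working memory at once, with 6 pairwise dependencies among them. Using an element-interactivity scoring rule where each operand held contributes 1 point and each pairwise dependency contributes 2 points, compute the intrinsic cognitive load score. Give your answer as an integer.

Element contribution: 4 × 1 = 4.
Interaction contribution: 6 × 2 = 12.
Intrinsic load = 4 + 12 = 16.

16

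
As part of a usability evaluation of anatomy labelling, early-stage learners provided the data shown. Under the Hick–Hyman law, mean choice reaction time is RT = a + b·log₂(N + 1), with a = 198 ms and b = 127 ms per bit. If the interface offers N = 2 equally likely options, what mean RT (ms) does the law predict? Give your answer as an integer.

399

log₂(2 + 1) = log₂(3) = 1.5850.
RT = 198 + 127 × 1.5850 = 198 + 201.2950 = 399.2950 ms.
≈ 399 ms.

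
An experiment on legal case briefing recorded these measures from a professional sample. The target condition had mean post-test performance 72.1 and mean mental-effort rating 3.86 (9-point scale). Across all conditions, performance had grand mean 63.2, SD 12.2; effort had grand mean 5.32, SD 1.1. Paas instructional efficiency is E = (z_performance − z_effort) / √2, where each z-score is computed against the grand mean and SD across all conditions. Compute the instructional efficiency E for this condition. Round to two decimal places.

z_performance = (72.1 − 63.2) / 12.2 = 8.9000 / 12.2 = 0.7295.
z_effort = (3.86 − 5.32) / 1.1 = -1.4600 / 1.1 = -1.3273.
z_P − z_E = 0.7295 − (-1.3273) = 2.0568.
E = 2.0568 / √2 = 2.0568 / 1.41421 = 1.4544 ≈ 1.45.

1.45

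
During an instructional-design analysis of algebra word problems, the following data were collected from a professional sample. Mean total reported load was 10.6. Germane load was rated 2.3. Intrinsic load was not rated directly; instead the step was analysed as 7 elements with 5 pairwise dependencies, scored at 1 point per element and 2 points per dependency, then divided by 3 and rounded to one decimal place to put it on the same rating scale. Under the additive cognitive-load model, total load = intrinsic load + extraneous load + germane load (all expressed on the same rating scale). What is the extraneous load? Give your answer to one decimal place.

Intrinsic (element-interactivity): (7 × 1 + 5 × 2) / 3 = 17 / 3 = 5.6667 → 5.7.
extraneous load = total − intrinsic − germane
             = 10.6 − 5.7 − 2.3 = 2.6.

2.6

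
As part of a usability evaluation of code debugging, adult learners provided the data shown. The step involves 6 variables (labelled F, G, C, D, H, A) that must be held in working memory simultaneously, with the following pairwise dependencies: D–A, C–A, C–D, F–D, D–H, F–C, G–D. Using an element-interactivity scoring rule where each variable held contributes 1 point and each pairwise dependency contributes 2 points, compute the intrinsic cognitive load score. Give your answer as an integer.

20

Count of variables held simultaneously: 6.
Count of pairwise dependencies listed: 7.
Element contribution: 6 × 1 = 6.
Interaction contribution: 7 × 2 = 14.
Intrinsic load = 6 + 14 = 20.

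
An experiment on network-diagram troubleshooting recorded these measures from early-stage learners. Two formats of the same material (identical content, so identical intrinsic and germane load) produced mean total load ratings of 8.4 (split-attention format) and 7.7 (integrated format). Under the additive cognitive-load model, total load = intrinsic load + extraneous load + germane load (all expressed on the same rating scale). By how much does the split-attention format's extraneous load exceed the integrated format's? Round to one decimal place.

0.7

Intrinsic and germane load are equal across formats, so the difference in total load equals the difference in extraneous load.
Extraneous-load difference = 8.4 − 7.7 = 0.7.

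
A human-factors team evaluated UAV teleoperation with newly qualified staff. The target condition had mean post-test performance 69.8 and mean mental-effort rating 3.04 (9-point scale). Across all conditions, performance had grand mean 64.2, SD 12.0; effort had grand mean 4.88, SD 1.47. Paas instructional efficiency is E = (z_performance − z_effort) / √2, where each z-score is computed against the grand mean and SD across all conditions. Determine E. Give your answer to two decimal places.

1.22

z_performance = (69.8 − 64.2) / 12.0 = 5.6000 / 12.0 = 0.4667.
z_effort = (3.04 − 4.88) / 1.47 = -1.8400 / 1.47 = -1.2517.
z_P − z_E = 0.4667 − (-1.2517) = 1.7184.
E = 1.7184 / √2 = 1.7184 / 1.41421 = 1.2151 ≈ 1.22.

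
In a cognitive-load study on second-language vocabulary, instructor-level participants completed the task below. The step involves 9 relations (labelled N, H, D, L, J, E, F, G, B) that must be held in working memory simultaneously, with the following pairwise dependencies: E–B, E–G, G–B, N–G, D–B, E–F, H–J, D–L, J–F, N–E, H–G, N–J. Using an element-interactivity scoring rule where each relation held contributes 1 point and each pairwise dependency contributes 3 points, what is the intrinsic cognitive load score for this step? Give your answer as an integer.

45

Count of relations held simultaneously: 9.
Count of pairwise dependencies listed: 12.
Element contribution: 9 × 1 = 9.
Interaction contribution: 12 × 3 = 36.
Intrinsic load = 9 + 36 = 45.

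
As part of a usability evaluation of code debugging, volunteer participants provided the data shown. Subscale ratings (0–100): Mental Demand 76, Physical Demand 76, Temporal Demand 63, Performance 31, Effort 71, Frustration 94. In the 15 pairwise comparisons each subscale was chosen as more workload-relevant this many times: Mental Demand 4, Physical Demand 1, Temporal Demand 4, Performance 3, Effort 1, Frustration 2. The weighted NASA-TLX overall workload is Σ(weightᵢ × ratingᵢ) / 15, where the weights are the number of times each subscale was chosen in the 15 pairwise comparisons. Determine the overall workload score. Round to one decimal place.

The tallies are the weights (they sum to 15).
Weighted sum = 4·76 + 1·76 + 4·63 + 3·31 + 1·71 + 2·94
            = 304 + 76 + 252 + 93 + 71 + 188 = 984.
Overall workload = 984 / 15 = 65.6000 ≈ 65.6.

65.6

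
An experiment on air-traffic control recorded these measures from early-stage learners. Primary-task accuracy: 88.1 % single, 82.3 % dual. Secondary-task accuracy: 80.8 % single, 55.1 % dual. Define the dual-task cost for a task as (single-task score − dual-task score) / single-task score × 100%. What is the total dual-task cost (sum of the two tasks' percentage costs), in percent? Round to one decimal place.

38.4

Primary cost = (88.1 − 82.3) / 88.1 × 100% = 6.5834%.
Secondary cost = (80.8 − 55.1) / 80.8 × 100% = 31.8069%.
Total = 6.5834% + 31.8069% = 38.3903% ≈ 38.4%.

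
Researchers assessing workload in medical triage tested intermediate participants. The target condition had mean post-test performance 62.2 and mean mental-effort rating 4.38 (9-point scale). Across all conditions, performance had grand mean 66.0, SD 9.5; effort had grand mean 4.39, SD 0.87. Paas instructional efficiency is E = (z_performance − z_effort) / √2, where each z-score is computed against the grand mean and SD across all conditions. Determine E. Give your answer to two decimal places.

z_performance = (62.2 − 66.0) / 9.5 = -3.8000 / 9.5 = -0.4000.
z_effort = (4.38 − 4.39) / 0.87 = -0.0100 / 0.87 = -0.0115.
z_P − z_E = -0.4000 − (-0.0115) = -0.3885.
E = -0.3885 / √2 = -0.3885 / 1.41421 = -0.2747 ≈ -0.27.

-0.27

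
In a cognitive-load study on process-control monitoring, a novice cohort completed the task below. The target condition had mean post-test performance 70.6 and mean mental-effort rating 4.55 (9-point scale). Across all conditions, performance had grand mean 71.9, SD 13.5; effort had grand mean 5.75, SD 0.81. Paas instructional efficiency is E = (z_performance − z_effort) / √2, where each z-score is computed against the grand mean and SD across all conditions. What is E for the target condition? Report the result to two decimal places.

z_performance = (70.6 − 71.9) / 13.5 = -1.3000 / 13.5 = -0.0963.
z_effort = (4.55 − 5.75) / 0.81 = -1.2000 / 0.81 = -1.4815.
z_P − z_E = -0.0963 − (-1.4815) = 1.3852.
E = 1.3852 / √2 = 1.3852 / 1.41421 = 0.9795 ≈ 0.98.

0.98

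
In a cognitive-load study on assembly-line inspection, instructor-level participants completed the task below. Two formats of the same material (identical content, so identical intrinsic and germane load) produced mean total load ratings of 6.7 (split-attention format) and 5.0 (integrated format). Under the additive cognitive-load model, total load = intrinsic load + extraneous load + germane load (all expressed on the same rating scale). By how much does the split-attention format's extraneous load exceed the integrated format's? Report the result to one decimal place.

Intrinsic and germane load are equal across formats, so the difference in total load equals the difference in extraneous load.
Extraneous-load difference = 6.7 − 5.0 = 1.7.

1.7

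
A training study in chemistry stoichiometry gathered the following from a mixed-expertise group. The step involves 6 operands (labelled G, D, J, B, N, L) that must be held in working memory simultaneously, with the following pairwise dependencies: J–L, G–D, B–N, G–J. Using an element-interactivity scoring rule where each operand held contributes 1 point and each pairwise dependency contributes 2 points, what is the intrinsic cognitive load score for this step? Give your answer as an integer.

14

Count of operands held simultaneously: 6.
Count of pairwise dependencies listed: 4.
Element contribution: 6 × 1 = 6.
Interaction contribution: 4 × 2 = 8.
Intrinsic load = 6 + 8 = 14.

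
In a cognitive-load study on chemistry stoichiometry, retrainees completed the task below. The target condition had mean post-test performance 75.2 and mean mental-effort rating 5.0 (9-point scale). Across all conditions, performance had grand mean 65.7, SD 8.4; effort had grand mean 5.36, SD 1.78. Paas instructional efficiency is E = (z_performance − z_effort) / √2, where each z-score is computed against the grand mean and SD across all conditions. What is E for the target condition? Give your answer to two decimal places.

0.94

z_performance = (75.2 − 65.7) / 8.4 = 9.5000 / 8.4 = 1.1310.
z_effort = (5.0 − 5.36) / 1.78 = -0.3600 / 1.78 = -0.2022.
z_P − z_E = 1.1310 − (-0.2022) = 1.3332.
E = 1.3332 / √2 = 1.3332 / 1.41421 = 0.9427 ≈ 0.94.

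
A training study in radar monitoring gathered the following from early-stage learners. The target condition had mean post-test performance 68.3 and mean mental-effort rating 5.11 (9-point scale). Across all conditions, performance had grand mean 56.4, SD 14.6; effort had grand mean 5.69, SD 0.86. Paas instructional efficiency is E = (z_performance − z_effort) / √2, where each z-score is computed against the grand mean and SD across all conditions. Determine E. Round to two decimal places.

1.05

z_performance = (68.3 − 56.4) / 14.6 = 11.9000 / 14.6 = 0.8151.
z_effort = (5.11 − 5.69) / 0.86 = -0.5800 / 0.86 = -0.6744.
z_P − z_E = 0.8151 − (-0.6744) = 1.4895.
E = 1.4895 / √2 = 1.4895 / 1.41421 = 1.0532 ≈ 1.05.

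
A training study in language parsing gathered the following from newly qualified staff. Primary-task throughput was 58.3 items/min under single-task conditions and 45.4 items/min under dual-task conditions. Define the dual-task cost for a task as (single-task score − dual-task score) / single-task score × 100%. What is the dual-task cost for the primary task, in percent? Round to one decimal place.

Cost = (58.3 − 45.4) / 58.3 × 100%
     = 12.9000 / 58.3 × 100% = 22.1269%.
≈ 22.1%.

22.1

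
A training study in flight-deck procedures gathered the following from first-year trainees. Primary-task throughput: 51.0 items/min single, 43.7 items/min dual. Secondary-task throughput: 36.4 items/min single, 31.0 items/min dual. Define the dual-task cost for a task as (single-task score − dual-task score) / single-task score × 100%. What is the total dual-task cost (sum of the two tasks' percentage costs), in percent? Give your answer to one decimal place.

29.1

Primary cost = (51.0 − 43.7) / 51.0 × 100% = 14.3137%.
Secondary cost = (36.4 − 31.0) / 36.4 × 100% = 14.8352%.
Total = 14.3137% + 14.8352% = 29.1489% ≈ 29.1%.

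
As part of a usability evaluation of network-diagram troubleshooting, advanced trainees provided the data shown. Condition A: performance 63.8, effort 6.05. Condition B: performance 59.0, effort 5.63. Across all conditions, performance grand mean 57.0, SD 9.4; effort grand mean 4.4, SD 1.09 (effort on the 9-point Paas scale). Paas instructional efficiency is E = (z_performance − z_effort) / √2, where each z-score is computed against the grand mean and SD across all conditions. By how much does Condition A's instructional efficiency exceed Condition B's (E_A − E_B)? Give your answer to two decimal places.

0.09

Condition A: z_P = (63.8 − 57.0)/9.4 = 0.7234; z_E = (6.05 − 4.4)/1.09 = 1.5138; E_A = (0.7234 − 1.5138)/√2 = -0.5589.
Condition B: z_P = (59.0 − 57.0)/9.4 = 0.2128; z_E = (5.63 − 4.4)/1.09 = 1.1284; E_B = (0.2128 − 1.1284)/√2 = -0.6474.
E_A − E_B = -0.5589 − (-0.6474) = 0.0885 ≈ 0.09.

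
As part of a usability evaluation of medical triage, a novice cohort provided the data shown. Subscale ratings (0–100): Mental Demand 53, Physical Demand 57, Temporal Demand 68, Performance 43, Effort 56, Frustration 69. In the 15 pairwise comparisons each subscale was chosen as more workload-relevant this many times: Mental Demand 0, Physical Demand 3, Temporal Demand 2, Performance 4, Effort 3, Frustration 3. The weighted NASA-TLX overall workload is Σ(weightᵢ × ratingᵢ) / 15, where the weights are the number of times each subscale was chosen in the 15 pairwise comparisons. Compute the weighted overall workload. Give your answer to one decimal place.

The tallies are the weights (they sum to 15).
Weighted sum = 0·53 + 3·57 + 2·68 + 4·43 + 3·56 + 3·69
            = 0 + 171 + 136 + 172 + 168 + 207 = 854.
Overall workload = 854 / 15 = 56.9333 ≈ 56.9.

56.9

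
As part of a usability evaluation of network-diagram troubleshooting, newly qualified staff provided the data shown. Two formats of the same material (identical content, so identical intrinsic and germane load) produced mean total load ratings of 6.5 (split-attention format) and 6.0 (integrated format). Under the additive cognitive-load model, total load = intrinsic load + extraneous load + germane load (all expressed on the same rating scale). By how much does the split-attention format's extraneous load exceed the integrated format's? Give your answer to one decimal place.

0.5

Intrinsic and germane load are equal across formats, so the difference in total load equals the difference in extraneous load.
Extraneous-load difference = 6.5 − 6.0 = 0.5.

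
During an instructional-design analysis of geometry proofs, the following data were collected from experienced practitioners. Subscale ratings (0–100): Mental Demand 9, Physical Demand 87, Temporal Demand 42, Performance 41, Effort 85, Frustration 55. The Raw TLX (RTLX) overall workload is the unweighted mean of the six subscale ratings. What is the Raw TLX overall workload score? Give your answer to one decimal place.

53.2

Sum of ratings = 9 + 87 + 42 + 41 + 85 + 55 = 319.
RTLX = 319 / 6 = 53.1667 ≈ 53.2.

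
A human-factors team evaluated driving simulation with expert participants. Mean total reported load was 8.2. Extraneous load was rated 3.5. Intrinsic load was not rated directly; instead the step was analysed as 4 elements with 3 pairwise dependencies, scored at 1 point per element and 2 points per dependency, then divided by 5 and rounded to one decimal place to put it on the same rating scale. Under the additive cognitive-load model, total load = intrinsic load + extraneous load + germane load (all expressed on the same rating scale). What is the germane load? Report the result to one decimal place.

2.7

Intrinsic (element-interactivity): (4 × 1 + 3 × 2) / 5 = 10 / 5 = 2.0000 → 2.0.
germane load = total − intrinsic − extraneous
             = 8.2 − 2.0 − 3.5 = 2.7.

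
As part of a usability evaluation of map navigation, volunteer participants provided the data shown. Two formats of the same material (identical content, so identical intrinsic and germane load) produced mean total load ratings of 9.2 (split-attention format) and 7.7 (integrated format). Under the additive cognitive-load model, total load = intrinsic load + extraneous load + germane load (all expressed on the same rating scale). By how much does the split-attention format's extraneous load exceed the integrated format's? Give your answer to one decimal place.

Intrinsic and germane load are equal across formats, so the difference in total load equals the difference in extraneous load.
Extraneous-load difference = 9.2 − 7.7 = 1.5.

1.5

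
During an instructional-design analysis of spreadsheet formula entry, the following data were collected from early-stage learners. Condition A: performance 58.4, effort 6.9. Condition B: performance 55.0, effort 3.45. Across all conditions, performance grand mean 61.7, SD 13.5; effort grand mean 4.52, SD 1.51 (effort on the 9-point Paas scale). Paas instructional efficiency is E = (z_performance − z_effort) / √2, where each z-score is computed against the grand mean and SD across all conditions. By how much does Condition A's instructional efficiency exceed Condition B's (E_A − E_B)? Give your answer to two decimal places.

-1.44

Condition A: z_P = (58.4 − 61.7)/13.5 = -0.2444; z_E = (6.9 − 4.52)/1.51 = 1.5762; E_A = (-0.2444 − 1.5762)/√2 = -1.2874.
Condition B: z_P = (55.0 − 61.7)/13.5 = -0.4963; z_E = (3.45 − 4.52)/1.51 = -0.7086; E_B = (-0.4963 − (-0.7086))/√2 = 0.1501.
E_A − E_B = -1.2874 − 0.1501 = -1.4375 ≈ -1.44.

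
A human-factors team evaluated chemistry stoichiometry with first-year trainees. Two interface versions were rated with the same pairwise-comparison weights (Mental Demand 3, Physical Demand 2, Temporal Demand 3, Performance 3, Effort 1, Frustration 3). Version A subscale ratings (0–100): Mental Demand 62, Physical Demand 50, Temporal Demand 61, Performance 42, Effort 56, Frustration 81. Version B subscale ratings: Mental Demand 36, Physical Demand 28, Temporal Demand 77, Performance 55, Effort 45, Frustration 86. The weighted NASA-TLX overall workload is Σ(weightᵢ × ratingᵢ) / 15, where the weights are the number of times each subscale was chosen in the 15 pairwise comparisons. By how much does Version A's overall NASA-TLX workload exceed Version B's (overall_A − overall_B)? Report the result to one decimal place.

2.1

Version A weighted sum = 3·62 + 2·50 + 3·61 + 3·42 + 1·56 + 3·81 = 186 + 100 + 183 + 126 + 56 + 243 = 894; overall_A = 894/15 = 59.6000.
Version B weighted sum = 3·36 + 2·28 + 3·77 + 3·55 + 1·45 + 3·86 = 108 + 56 + 231 + 165 + 45 + 258 = 863; overall_B = 863/15 = 57.5333.
Difference = 59.6000 − 57.5333 = 2.0667 ≈ 2.1.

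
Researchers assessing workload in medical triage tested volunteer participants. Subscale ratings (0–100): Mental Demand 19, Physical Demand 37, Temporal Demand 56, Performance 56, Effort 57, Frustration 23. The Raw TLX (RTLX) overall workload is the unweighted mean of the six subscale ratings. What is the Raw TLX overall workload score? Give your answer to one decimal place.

41.3

Sum of ratings = 19 + 37 + 56 + 56 + 57 + 23 = 248.
RTLX = 248 / 6 = 41.3333 ≈ 41.3.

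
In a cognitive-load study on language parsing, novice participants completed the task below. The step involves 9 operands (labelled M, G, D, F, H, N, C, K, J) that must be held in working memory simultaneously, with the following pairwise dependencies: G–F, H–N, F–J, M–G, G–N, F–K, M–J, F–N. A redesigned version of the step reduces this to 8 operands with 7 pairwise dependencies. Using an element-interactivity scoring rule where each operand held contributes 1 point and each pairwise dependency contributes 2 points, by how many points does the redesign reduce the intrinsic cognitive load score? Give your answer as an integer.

Original: 9 × 1 + 8 × 2 = 9 + 16 = 25.
Redesigned: 8 × 1 + 7 × 2 = 8 + 14 = 22.
Reduction = 25 − 22 = 3.

3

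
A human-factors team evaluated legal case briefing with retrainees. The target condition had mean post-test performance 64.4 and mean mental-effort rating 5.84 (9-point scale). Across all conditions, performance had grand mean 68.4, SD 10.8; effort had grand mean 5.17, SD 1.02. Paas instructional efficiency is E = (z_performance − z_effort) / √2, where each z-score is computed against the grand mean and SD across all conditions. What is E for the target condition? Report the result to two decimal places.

z_performance = (64.4 − 68.4) / 10.8 = -4.0000 / 10.8 = -0.3704.
z_effort = (5.84 − 5.17) / 1.02 = 0.6700 / 1.02 = 0.6569.
z_P − z_E = -0.3704 − 0.6569 = -1.0273.
E = -1.0273 / √2 = -1.0273 / 1.41421 = -0.7264 ≈ -0.73.

-0.73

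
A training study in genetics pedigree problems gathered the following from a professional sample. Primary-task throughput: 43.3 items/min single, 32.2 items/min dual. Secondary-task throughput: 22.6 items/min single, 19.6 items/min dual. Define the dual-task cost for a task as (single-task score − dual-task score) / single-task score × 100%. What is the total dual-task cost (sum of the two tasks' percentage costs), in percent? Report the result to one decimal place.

38.9

Primary cost = (43.3 − 32.2) / 43.3 × 100% = 25.6351%.
Secondary cost = (22.6 − 19.6) / 22.6 × 100% = 13.2743%.
Total = 25.6351% + 13.2743% = 38.9094% ≈ 38.9%.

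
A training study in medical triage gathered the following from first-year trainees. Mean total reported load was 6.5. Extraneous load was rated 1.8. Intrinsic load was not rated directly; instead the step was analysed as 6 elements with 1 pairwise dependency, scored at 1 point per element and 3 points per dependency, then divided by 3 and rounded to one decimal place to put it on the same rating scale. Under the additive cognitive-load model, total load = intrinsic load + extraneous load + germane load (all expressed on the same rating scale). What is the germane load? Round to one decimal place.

Intrinsic (element-interactivity): (6 × 1 + 1 × 3) / 3 = 9 / 3 = 3.0000 → 3.0.
germane load = total − intrinsic − extraneous
             = 6.5 − 3.0 − 1.8 = 1.7.

1.7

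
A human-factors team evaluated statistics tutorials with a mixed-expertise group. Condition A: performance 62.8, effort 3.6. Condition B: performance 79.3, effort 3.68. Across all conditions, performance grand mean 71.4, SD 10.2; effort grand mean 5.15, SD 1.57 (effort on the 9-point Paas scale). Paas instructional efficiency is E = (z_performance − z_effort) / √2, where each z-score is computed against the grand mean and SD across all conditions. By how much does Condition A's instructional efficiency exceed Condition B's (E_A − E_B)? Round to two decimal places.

-1.11

Condition A: z_P = (62.8 − 71.4)/10.2 = -0.8431; z_E = (3.6 − 5.15)/1.57 = -0.9873; E_A = (-0.8431 − (-0.9873))/√2 = 0.1020.
Condition B: z_P = (79.3 − 71.4)/10.2 = 0.7745; z_E = (3.68 − 5.15)/1.57 = -0.9363; E_B = (0.7745 − (-0.9363))/√2 = 1.2097.
E_A − E_B = 0.1020 − 1.2097 = -1.1077 ≈ -1.11.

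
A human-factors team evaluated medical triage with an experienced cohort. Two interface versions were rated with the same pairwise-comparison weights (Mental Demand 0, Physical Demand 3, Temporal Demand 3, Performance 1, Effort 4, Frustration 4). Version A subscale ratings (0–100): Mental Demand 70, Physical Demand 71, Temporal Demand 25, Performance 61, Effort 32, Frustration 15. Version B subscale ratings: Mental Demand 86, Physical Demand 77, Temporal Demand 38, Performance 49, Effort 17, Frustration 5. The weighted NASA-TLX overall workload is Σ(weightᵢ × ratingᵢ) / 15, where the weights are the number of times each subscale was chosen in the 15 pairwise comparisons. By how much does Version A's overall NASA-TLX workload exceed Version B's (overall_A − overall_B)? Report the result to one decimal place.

Version A weighted sum = 0·70 + 3·71 + 3·25 + 1·61 + 4·32 + 4·15 = 0 + 213 + 75 + 61 + 128 + 60 = 537; overall_A = 537/15 = 35.8000.
Version B weighted sum = 0·86 + 3·77 + 3·38 + 1·49 + 4·17 + 4·5 = 0 + 231 + 114 + 49 + 68 + 20 = 482; overall_B = 482/15 = 32.1333.
Difference = 35.8000 − 32.1333 = 3.6667 ≈ 3.7.

3.7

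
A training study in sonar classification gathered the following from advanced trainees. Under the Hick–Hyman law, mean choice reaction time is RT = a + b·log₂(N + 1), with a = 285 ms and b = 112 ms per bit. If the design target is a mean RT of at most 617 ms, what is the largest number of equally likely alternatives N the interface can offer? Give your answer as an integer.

6

Set 285 + 112·log₂(N + 1) ≤ 617.
log₂(N + 1) ≤ (617 − 285) / 112 = 2.9643.
N + 1 ≤ 2^2.9643 = 7.8045.
N ≤ 6.8045, so the largest integer N is 6.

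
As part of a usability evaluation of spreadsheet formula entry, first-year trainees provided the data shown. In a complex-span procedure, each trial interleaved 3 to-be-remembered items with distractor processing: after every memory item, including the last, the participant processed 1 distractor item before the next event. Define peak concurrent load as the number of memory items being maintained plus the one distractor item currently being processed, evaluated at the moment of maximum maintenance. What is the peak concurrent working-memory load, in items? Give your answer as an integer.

Maintenance is greatest during the distractor(s) after memory item 3: all 3 memory items are being held.
One distractor item is concurrently being processed.
Peak concurrent load = 3 + 1 = 4 items.

4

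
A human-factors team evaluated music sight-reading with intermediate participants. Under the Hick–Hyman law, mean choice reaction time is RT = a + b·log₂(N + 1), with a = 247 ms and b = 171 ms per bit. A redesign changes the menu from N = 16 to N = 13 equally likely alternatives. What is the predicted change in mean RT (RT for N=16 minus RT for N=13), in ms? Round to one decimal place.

47.9

RT(16) = 247 + 171·log₂(17) = 247 + 171·4.0875 = 945.9625 ms.
RT(13) = 247 + 171·log₂(14) = 247 + 171·3.8074 = 898.0654 ms.
Difference = 945.9625 − 898.0654 = 47.8971 ≈ 47.9 ms.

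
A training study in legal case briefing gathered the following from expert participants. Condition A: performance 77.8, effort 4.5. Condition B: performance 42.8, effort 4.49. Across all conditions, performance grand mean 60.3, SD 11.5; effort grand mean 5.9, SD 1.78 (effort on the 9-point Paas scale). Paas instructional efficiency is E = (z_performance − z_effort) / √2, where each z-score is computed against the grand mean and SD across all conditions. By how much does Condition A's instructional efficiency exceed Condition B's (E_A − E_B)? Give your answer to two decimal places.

Condition A: z_P = (77.8 − 60.3)/11.5 = 1.5217; z_E = (4.5 − 5.9)/1.78 = -0.7865; E_A = (1.5217 − (-0.7865))/√2 = 1.6321.
Condition B: z_P = (42.8 − 60.3)/11.5 = -1.5217; z_E = (4.49 − 5.9)/1.78 = -0.7921; E_B = (-1.5217 − (-0.7921))/√2 = -0.5159.
E_A − E_B = 1.6321 − (-0.5159) = 2.1480 ≈ 2.15.

2.15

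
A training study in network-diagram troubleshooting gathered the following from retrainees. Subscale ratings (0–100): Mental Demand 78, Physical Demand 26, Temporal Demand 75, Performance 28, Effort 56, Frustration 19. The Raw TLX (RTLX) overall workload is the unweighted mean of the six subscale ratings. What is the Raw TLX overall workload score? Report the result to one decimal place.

Sum of ratings = 78 + 26 + 75 + 28 + 56 + 19 = 282.
RTLX = 282 / 6 = 47.0000 ≈ 47.0.

47.0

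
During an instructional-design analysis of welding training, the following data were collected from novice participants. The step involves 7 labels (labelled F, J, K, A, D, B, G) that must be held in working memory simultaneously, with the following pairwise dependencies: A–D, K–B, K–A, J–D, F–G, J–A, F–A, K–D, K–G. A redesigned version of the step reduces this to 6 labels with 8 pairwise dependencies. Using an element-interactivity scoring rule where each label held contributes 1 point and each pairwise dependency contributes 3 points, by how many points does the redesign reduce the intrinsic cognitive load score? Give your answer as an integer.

Original: 7 × 1 + 9 × 3 = 7 + 27 = 34.
Redesigned: 6 × 1 + 8 × 3 = 6 + 24 = 30.
Reduction = 34 − 30 = 4.

4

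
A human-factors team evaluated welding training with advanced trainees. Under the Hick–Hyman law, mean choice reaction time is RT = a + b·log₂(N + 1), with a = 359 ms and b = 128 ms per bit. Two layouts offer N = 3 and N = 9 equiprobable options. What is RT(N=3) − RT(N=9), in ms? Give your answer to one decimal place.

-169.2

RT(3) = 359 + 128·log₂(4) = 359 + 128·2.0000 = 615.0000 ms.
RT(9) = 359 + 128·log₂(10) = 359 + 128·3.3219 = 784.2032 ms.
Difference = 615.0000 − 784.2032 = -169.2032 ≈ -169.2 ms.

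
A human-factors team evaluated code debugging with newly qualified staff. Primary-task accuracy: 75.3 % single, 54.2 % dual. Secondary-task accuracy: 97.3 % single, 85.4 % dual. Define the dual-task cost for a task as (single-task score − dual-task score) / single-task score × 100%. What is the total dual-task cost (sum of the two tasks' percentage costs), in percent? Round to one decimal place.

Primary cost = (75.3 − 54.2) / 75.3 × 100% = 28.0212%.
Secondary cost = (97.3 − 85.4) / 97.3 × 100% = 12.2302%.
Total = 28.0212% + 12.2302% = 40.2514% ≈ 40.3%.

40.3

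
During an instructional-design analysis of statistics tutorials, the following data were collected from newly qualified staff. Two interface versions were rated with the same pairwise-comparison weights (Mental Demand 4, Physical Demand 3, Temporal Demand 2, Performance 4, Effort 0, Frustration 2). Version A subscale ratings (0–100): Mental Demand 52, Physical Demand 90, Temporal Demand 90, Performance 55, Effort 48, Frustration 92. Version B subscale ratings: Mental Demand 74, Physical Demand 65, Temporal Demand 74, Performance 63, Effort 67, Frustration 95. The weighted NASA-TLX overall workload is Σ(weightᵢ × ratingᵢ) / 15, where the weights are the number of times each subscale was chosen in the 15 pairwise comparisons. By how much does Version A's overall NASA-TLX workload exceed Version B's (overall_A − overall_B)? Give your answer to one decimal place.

Version A weighted sum = 4·52 + 3·90 + 2·90 + 4·55 + 0·48 + 2·92 = 208 + 270 + 180 + 220 + 0 + 184 = 1062; overall_A = 1062/15 = 70.8000.
Version B weighted sum = 4·74 + 3·65 + 2·74 + 4·63 + 0·67 + 2·95 = 296 + 195 + 148 + 252 + 0 + 190 = 1081; overall_B = 1081/15 = 72.0667.
Difference = 70.8000 − 72.0667 = -1.2667 ≈ -1.3.

-1.3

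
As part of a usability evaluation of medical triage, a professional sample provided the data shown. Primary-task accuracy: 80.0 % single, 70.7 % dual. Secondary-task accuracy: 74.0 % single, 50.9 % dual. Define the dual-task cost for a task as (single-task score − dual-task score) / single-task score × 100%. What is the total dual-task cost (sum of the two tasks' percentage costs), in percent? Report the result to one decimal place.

Primary cost = (80.0 − 70.7) / 80.0 × 100% = 11.6250%.
Secondary cost = (74.0 − 50.9) / 74.0 × 100% = 31.2162%.
Total = 11.6250% + 31.2162% = 42.8412% ≈ 42.8%.

42.8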